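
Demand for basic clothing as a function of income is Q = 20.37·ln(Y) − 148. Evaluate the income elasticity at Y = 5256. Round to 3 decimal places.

0.768

At Y = 5256: Q = 26.512.
dQ/dY = 20.37/Y = 0.00387557 at this income.
η = (dQ/dY)·(Y/Q) = 0.00387557 × (5256/26.512) = 0.768.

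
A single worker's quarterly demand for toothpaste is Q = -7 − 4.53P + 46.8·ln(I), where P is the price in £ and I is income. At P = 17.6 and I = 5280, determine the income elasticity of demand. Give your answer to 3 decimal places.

At P = 17.6, I = 5280: Q = 314.427.
Holding P constant, ∂Q/∂I = 46.8/I = 0.00886364.
η_I = (∂Q/∂I)·(I/Q) = 0.00886364 × (5280/314.427) = 0.149.

0.149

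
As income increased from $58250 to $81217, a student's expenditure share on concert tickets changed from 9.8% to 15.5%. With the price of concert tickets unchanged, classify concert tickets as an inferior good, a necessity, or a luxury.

luxury

The budget share rises as income rises, so η > 1.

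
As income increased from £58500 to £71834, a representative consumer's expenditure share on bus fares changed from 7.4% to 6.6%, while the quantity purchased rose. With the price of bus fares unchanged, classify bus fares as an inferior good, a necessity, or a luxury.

necessity

Quantity rises but the budget share falls as income rises, so 0 < η < 1.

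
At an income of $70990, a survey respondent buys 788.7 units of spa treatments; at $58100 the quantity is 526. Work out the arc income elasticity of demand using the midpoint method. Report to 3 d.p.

ΔQ = 526 − 788.7 = -262.7; midpoint Q̄ = (788.7 + 526)/2 = 657.35.
ΔI = 58100 − 70990 = -12890; midpoint Ī = (70990 + 58100)/2 = 64545.
η = (ΔQ/Q̄) ÷ (ΔI/Ī) = (-262.7/657.35) ÷ (-12890/64545) = 2.001.

2.001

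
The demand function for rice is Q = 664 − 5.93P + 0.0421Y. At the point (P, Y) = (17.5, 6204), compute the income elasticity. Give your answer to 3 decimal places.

At P = 17.5, Y = 6204: Q = 821.413.
Holding P constant, ∂Q/∂Y = 0.0421.
η_Y = (∂Q/∂Y)·(Y/Q) = 0.0421 × (6204/821.413) = 0.318.

0.318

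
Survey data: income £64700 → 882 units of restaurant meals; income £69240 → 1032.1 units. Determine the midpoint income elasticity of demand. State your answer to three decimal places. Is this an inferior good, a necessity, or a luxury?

ΔQ = 1032.1 − 882 = 150.1; midpoint Q̄ = (882 + 1032.1)/2 = 957.05.
ΔI = 69240 − 64700 = 4540; midpoint Ī = (64700 + 69240)/2 = 66970.
η = (ΔQ/Q̄) ÷ (ΔI/Ī) = (150.1/957.05) ÷ (4540/66970) = 2.314.
η > 1 ⇒ luxury.

2.314 (luxury)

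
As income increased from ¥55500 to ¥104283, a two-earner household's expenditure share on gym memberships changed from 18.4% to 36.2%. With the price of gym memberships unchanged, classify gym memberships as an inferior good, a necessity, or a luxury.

luxury

The budget share rises as income rises, so η > 1.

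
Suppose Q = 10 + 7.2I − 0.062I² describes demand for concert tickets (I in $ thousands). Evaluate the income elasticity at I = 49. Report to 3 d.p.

At I = 49: Q = 213.9380.
dQ/dI = 7.2 − 0.124I = 1.12400.
η = (dQ/dI)·(I/Q) = 1.12400 × (49/213.9380) = 0.257.

0.257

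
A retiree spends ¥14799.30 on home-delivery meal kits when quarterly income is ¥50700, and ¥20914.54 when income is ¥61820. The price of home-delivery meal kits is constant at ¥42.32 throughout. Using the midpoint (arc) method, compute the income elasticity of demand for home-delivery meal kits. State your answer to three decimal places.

1.733

With a constant price, Q₁ = 14799.30/42.32 = 349.700 and Q₂ = 20914.54/42.32 = 494.200 (equivalently, work directly with expenditure since P cancels).
Midpoint %ΔQ = (20914.54 − 14799.30)/17856.92 = 0.34246; midpoint %ΔI = (61820 − 50700)/56260 = 0.19765.
η = 0.34246 / 0.19765 = 1.733.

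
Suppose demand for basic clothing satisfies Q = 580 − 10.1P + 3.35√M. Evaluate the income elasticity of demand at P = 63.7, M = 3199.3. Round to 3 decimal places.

At P = 63.7, M = 3199.3: Q = 126.114.
Holding P constant, ∂Q/∂M = 3.35/(2√M) = 0.0296133.
η_M = (∂Q/∂M)·(M/Q) = 0.0296133 × (3199.3/126.114) = 0.751.

0.751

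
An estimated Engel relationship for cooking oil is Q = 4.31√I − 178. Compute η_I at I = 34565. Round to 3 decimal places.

0.643

At I = 34565: Q = 623.301.
dQ/dI = 4.31/(2√I) = 0.0115912 at this income.
η = (dQ/dI)·(I/Q) = 0.0115912 × (34565/623.301) = 0.643.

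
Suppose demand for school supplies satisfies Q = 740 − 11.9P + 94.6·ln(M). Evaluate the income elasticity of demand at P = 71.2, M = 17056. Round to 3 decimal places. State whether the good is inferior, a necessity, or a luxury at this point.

0.116 (necessity)

At P = 71.2, M = 17056: Q = 814.527.
Holding P constant, ∂Q/∂M = 94.6/M = 0.00554644.
η_M = (∂Q/∂M)·(M/Q) = 0.00554644 × (17056/814.527) = 0.116.
Since 0 < η < 1, this is a necessity.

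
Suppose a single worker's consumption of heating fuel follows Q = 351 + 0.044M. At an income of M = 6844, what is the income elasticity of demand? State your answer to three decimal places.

At M = 6844: Q = 652.136.
dQ/dM = 0.044.
η = (dQ/dM)·(M/Q) = 0.044 × (6844/652.136) = 0.462.

0.462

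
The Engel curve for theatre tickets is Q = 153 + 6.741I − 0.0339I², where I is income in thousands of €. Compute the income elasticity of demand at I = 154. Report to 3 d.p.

At I = 154: Q = 387.1416.
dQ/dI = 6.741 − 0.0678I = -3.70020.
η = (dQ/dI)·(I/Q) = -3.70020 × (154/387.1416) = -1.472.

-1.472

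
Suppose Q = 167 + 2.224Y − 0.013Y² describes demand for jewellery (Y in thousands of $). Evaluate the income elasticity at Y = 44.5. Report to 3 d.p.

0.198

At Y = 44.5: Q = 240.2248.
dQ/dY = 2.224 − 0.026Y = 1.06700.
η = (dQ/dY)·(Y/Q) = 1.06700 × (44.5/240.2248) = 0.198.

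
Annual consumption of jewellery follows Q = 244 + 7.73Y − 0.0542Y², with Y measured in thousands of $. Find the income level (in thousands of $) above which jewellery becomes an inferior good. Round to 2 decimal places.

71.31

dQ/dY = 7.73 − 0.1084Y.
The good is inferior where dQ/dY < 0. Setting dQ/dY = 0 gives Y = 7.73 / 0.1084 = 71.31.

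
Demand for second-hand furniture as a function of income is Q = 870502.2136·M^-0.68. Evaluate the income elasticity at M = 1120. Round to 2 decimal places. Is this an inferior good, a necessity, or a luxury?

For Q = A·M^β the income elasticity is constant and equal to β.
Here β = -0.68, so η = -0.68.
Since η < 0, the good is an inferior good.

-0.68 (inferior good)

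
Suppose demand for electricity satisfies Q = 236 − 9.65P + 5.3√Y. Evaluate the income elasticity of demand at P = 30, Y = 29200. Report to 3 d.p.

0.531

At P = 30, Y = 29200: Q = 852.164.
Holding P constant, ∂Q/∂Y = 5.3/(2√Y) = 0.015508.
η_Y = (∂Q/∂Y)·(Y/Q) = 0.015508 × (29200/852.164) = 0.531.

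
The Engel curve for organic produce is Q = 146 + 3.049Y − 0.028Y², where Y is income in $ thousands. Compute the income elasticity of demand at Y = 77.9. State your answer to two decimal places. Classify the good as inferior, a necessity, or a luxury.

-0.48 (inferior good)

At Y = 77.9: Q = 213.6016.
dQ/dY = 3.049 − 0.056Y = -1.31340.
η = (dQ/dY)·(Y/Q) = -1.31340 × (77.9/213.6016) = -0.48.
η < 0 ⇒ inferior good.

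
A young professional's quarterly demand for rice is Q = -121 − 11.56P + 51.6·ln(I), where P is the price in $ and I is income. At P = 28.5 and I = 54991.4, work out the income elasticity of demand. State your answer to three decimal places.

0.458

At P = 28.5, I = 54991.4: Q = 112.750.
Holding P constant, ∂Q/∂I = 51.6/I = 0.000938329.
η_I = (∂Q/∂I)·(I/Q) = 0.000938329 × (54991.4/112.750) = 0.458.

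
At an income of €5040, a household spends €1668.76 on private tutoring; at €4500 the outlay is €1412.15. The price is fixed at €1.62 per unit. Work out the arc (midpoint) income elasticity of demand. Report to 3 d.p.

1.471

With a constant price, Q₁ = 1668.76/1.62 = 1030.099 and Q₂ = 1412.15/1.62 = 871.698 (equivalently, work directly with expenditure since P cancels).
Midpoint %ΔQ = (1412.15 − 1668.76)/1540.46 = -0.16658; midpoint %ΔI = (4500 − 5040)/4770 = -0.11321.
η = -0.16658 / -0.11321 = 1.471.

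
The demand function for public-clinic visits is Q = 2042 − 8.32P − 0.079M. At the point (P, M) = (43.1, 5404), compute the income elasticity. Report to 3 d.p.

At P = 43.1, M = 5404: Q = 1256.492.
Holding P constant, ∂Q/∂M = −0.079.
η_M = (∂Q/∂M)·(M/Q) = -0.079 × (5404/1256.492) = -0.340.

-0.340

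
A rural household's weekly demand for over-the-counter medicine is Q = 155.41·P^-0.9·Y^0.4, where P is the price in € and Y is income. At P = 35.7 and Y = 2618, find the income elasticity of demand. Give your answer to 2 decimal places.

For a multiplicative demand Q = A·P^α·Y^β, the income elasticity is β everywhere.
Here β = 0.4, so η = 0.40.

0.40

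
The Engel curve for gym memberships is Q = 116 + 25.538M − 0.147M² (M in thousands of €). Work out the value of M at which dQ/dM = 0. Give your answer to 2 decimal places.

86.86

dQ/dM = 25.538 − 0.294M.
The good is inferior where dQ/dM < 0. Setting dQ/dM = 0 gives M = 25.538 / 0.294 = 86.86.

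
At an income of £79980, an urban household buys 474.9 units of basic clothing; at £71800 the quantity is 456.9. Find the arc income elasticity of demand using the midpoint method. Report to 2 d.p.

0.36

ΔQ = 456.9 − 474.9 = -18; midpoint Q̄ = (474.9 + 456.9)/2 = 465.9.
ΔI = 71800 − 79980 = -8180; midpoint Ī = (79980 + 71800)/2 = 75890.
η = (ΔQ/Q̄) ÷ (ΔI/Ī) = (-18/465.9) ÷ (-8180/75890) = 0.36.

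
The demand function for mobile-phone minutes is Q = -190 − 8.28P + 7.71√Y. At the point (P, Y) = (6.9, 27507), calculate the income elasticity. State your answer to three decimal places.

0.620

At P = 6.9, Y = 27507: Q = 1031.590.
Holding P constant, ∂Q/∂Y = 7.71/(2√Y) = 0.0232436.
η_Y = (∂Q/∂Y)·(Y/Q) = 0.0232436 × (27507/1031.590) = 0.620.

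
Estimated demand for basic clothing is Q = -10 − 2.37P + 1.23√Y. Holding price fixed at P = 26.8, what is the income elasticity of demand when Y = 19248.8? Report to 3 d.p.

At P = 26.8, Y = 19248.8: Q = 97.134.
Holding P constant, ∂Q/∂Y = 1.23/(2√Y) = 0.00443275.
η_Y = (∂Q/∂Y)·(Y/Q) = 0.00443275 × (19248.8/97.134) = 0.878.

0.878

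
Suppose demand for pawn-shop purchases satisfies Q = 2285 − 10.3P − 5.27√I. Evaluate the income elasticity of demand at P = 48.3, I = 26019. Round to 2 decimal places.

-0.45

At P = 48.3, I = 26019: Q = 937.438.
Holding P constant, ∂Q/∂I = -5.27/(2√I) = -0.0163356.
η_I = (∂Q/∂I)·(I/Q) = -0.0163356 × (26019/937.438) = -0.45.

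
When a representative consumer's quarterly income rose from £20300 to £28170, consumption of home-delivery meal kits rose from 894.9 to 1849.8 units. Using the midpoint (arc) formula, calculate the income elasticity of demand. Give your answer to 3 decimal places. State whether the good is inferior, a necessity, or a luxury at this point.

2.143 (luxury)

ΔQ = 1849.8 − 894.9 = 954.9; midpoint Q̄ = (894.9 + 1849.8)/2 = 1372.35.
ΔI = 28170 − 20300 = 7870; midpoint Ī = (20300 + 28170)/2 = 24235.
η = (ΔQ/Q̄) ÷ (ΔI/Ī) = (954.9/1372.35) ÷ (7870/24235) = 2.143.
η > 1 ⇒ luxury.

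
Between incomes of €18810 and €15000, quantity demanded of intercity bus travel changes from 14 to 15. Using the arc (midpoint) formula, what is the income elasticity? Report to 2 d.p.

ΔQ = 15 − 14 = 1; midpoint Q̄ = (14 + 15)/2 = 14.5.
ΔI = 15000 − 18810 = -3810; midpoint Ī = (18810 + 15000)/2 = 16905.
η = (ΔQ/Q̄) ÷ (ΔI/Ī) = (1/14.5) ÷ (-3810/16905) = -0.31.

-0.31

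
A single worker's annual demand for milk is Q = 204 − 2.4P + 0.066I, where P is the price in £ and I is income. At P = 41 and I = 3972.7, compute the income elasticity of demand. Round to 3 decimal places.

At P = 41, I = 3972.7: Q = 367.798.
Holding P constant, ∂Q/∂I = 0.066.
η_I = (∂Q/∂I)·(I/Q) = 0.066 × (3972.7/367.798) = 0.713.

0.713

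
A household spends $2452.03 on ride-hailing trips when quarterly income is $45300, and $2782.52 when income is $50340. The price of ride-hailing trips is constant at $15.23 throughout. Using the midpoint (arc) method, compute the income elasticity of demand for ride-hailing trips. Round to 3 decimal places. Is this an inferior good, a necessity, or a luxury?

1.198 (luxury)

With a constant price, Q₁ = 2452.03/15.23 = 161.000 and Q₂ = 2782.52/15.23 = 182.700 (equivalently, work directly with expenditure since P cancels).
Midpoint %ΔQ = (2782.52 − 2452.03)/2617.28 = 0.12627; midpoint %ΔI = (50340 − 45300)/47820 = 0.10540.
η = 0.12627 / 0.10540 = 1.198.
η > 1 ⇒ luxury.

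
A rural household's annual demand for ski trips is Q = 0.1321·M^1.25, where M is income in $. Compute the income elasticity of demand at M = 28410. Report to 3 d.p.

For Q = A·M^β the income elasticity is constant and equal to β.
Here β = 1.25, so η = 1.250.

1.250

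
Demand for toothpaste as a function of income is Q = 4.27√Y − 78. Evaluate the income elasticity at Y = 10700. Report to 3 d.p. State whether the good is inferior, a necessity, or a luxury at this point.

At Y = 10700: Q = 363.692.
dQ/dY = 4.27/(2√Y) = 0.0206398 at this income.
η = (dQ/dY)·(Y/Q) = 0.0206398 × (10700/363.692) = 0.607.
Since 0 < η < 1, the good is a necessity.

0.607 (necessity)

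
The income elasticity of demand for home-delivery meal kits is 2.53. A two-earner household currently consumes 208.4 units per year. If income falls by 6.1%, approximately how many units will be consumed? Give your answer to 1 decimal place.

176.2

%ΔQ ≈ η × %ΔI = 2.53 × (-6.1%) = -15.433%.
New Q ≈ 208.4 × (1 − 0.15433) = 176.2.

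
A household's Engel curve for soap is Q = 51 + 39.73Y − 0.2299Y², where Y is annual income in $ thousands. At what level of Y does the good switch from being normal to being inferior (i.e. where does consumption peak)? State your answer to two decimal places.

86.41

dQ/dY = 39.73 − 0.4598Y.
The good is inferior where dQ/dY < 0. Setting dQ/dY = 0 gives Y = 39.73 / 0.4598 = 86.41.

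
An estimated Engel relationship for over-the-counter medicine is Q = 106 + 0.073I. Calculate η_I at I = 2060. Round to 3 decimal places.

At I = 2060: Q = 256.380.
dQ/dI = 0.073.
η = (dQ/dI)·(I/Q) = 0.073 × (2060/256.380) = 0.587.

0.587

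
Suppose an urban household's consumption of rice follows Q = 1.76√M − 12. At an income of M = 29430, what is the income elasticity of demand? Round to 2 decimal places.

0.52

At M = 29430: Q = 289.931.
dQ/dM = 1.76/(2√M) = 0.00512965 at this income.
η = (dQ/dM)·(M/Q) = 0.00512965 × (29430/289.931) = 0.52.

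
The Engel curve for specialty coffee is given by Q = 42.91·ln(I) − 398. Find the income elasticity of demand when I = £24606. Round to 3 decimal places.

At I = 24606: Q = 35.852.
dQ/dI = 42.91/I = 0.00174388 at this income.
η = (dQ/dI)·(I/Q) = 0.00174388 × (24606/35.852) = 1.197.

1.197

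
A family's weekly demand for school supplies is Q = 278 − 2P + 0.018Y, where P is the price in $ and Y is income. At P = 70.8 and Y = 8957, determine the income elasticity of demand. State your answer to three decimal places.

0.542

At P = 70.8, Y = 8957: Q = 297.626.
Holding P constant, ∂Q/∂Y = 0.018.
η_Y = (∂Q/∂Y)·(Y/Q) = 0.018 × (8957/297.626) = 0.542.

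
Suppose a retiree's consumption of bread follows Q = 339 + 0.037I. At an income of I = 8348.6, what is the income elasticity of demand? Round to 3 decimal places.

0.477

At I = 8348.6: Q = 647.898.
dQ/dI = 0.037.
η = (dQ/dI)·(I/Q) = 0.037 × (8348.6/647.898) = 0.477.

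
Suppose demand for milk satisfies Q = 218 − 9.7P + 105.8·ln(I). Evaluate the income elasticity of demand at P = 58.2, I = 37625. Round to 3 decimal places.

0.138

At P = 58.2, I = 37625: Q = 768.108.
Holding P constant, ∂Q/∂I = 105.8/I = 0.00281196.
η_I = (∂Q/∂I)·(I/Q) = 0.00281196 × (37625/768.108) = 0.138.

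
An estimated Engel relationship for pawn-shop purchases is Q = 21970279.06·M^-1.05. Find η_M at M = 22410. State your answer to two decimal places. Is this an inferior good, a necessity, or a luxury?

For Q = A·M^β the income elasticity is constant and equal to β.
Here β = -1.05, so η = -1.05.
Since η < 0, the good is an inferior good.

-1.05 (inferior good)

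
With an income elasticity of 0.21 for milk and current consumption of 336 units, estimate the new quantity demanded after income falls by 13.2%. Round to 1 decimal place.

%ΔQ ≈ η × %ΔI = 0.21 × (-13.2%) = -2.772%.
New Q ≈ 336 × (1 − 0.02772) = 326.7.

326.7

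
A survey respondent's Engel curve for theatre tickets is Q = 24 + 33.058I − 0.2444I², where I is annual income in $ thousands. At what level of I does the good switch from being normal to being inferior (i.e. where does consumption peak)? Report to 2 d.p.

dQ/dI = 33.058 − 0.4888I.
The good is inferior where dQ/dI < 0. Setting dQ/dI = 0 gives I = 33.058 / 0.4888 = 67.63.

67.63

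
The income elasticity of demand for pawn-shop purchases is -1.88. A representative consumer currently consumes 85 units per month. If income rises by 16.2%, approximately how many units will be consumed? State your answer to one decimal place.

%ΔQ ≈ η × %ΔI = -1.88 × 16.2% = -30.456%.
New Q ≈ 85 × (1 − 0.30456) = 59.1.

59.1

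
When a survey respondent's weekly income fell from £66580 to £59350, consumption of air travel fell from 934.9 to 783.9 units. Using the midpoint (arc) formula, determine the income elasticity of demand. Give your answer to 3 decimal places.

ΔQ = 783.9 − 934.9 = -151; midpoint Q̄ = (934.9 + 783.9)/2 = 859.4.
ΔI = 59350 − 66580 = -7230; midpoint Ī = (66580 + 59350)/2 = 62965.
η = (ΔQ/Q̄) ÷ (ΔI/Ī) = (-151/859.4) ÷ (-7230/62965) = 1.530.

1.530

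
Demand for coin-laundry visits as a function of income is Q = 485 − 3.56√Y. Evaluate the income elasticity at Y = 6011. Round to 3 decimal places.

-0.660

At Y = 6011: Q = 208.991.
dQ/dY = -3.56/(2√Y) = -0.0229587 at this income.
η = (dQ/dY)·(Y/Q) = -0.0229587 × (6011/208.991) = -0.660.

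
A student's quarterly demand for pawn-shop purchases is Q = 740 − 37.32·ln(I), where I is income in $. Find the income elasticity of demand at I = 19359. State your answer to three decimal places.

At I = 19359: Q = 371.618.
dQ/dI = -37.32/I = -0.00192779 at this income.
η = (dQ/dI)·(I/Q) = -0.00192779 × (19359/371.618) = -0.100.

-0.100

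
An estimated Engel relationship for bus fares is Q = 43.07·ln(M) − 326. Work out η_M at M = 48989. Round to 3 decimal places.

At M = 48989: Q = 139.128.
dQ/dM = 43.07/M = 0.000879177 at this income.
η = (dQ/dM)·(M/Q) = 0.000879177 × (48989/139.128) = 0.310.

0.310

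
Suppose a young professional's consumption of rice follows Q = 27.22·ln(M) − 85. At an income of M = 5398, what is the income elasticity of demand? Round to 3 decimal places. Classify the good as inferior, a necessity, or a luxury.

At M = 5398: Q = 148.923.
dQ/dM = 27.22/M = 0.00504261 at this income.
η = (dQ/dM)·(M/Q) = 0.00504261 × (5398/148.923) = 0.183.
Since 0 < η < 1, the good is a necessity.

0.183 (necessity)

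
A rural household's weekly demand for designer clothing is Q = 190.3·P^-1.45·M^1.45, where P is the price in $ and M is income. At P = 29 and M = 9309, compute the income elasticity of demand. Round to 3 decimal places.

1.450

For a multiplicative demand Q = A·P^α·M^β, the income elasticity is β everywhere.
Here β = 1.45, so η = 1.450.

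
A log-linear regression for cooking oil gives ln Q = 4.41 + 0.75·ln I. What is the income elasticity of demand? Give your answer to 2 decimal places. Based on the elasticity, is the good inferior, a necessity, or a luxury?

In a log-linear demand, the coefficient on ln I is the income elasticity.
So η = 0.75.
0 < η < 1 ⇒ necessity.

0.75 (necessity)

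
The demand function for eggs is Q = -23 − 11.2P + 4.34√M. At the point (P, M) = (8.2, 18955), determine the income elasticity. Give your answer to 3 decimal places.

At P = 8.2, M = 18955: Q = 482.679.
Holding P constant, ∂Q/∂M = 4.34/(2√M) = 0.0157615.
η_M = (∂Q/∂M)·(M/Q) = 0.0157615 × (18955/482.679) = 0.619.

0.619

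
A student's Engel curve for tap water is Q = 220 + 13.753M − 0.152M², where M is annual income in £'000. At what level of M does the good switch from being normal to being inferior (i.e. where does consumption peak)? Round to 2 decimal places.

dQ/dM = 13.753 − 0.304M.
The good is inferior where dQ/dM < 0. Setting dQ/dM = 0 gives M = 13.753 / 0.304 = 45.24.

45.24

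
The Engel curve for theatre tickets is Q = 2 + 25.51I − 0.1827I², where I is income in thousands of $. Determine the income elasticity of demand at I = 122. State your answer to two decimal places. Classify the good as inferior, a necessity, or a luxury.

-5.89 (inferior good)

At I = 122: Q = 394.9132.
dQ/dI = 25.51 − 0.3654I = -19.06880.
η = (dQ/dI)·(I/Q) = -19.06880 × (122/394.9132) = -5.89.
η < 0 ⇒ inferior good.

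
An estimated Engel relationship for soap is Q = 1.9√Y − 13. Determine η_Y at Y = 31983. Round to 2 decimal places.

0.52

At Y = 31983: Q = 326.792.
dQ/dY = 1.9/(2√Y) = 0.00531207 at this income.
η = (dQ/dY)·(Y/Q) = 0.00531207 × (31983/326.792) = 0.52.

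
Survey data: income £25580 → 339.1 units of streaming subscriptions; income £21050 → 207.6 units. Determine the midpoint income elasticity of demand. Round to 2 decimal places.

2.48

ΔQ = 207.6 − 339.1 = -131.5; midpoint Q̄ = (339.1 + 207.6)/2 = 273.35.
ΔI = 21050 − 25580 = -4530; midpoint Ī = (25580 + 21050)/2 = 23315.
η = (ΔQ/Q̄) ÷ (ΔI/Ī) = (-131.5/273.35) ÷ (-4530/23315) = 2.48.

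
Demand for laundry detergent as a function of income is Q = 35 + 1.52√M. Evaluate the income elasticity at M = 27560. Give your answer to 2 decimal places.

0.44

At M = 27560: Q = 287.338.
dQ/dM = 1.52/(2√M) = 0.00457798 at this income.
η = (dQ/dM)·(M/Q) = 0.00457798 × (27560/287.338) = 0.44.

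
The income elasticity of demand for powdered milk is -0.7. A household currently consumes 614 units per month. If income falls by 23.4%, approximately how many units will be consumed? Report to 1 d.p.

714.6

%ΔQ ≈ η × %ΔI = -0.7 × (-23.4%) = 16.38%.
New Q ≈ 614 × (1 + 0.1638) = 714.6.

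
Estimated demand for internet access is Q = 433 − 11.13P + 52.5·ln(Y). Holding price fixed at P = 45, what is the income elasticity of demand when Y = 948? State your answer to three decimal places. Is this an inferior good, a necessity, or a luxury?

0.180 (necessity)

At P = 45, Y = 948: Q = 292.004.
Holding P constant, ∂Q/∂Y = 52.5/Y = 0.0553797.
η_Y = (∂Q/∂Y)·(Y/Q) = 0.0553797 × (948/292.004) = 0.180.
Since 0 < η < 1, this is a necessity.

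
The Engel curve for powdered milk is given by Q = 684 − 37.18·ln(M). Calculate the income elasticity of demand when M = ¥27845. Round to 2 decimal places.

-0.12

At M = 27845: Q = 303.485.
dQ/dM = -37.18/M = -0.00133525 at this income.
η = (dQ/dM)·(M/Q) = -0.00133525 × (27845/303.485) = -0.12.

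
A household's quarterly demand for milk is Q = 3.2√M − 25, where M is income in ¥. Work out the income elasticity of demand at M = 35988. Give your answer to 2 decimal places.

0.52

At M = 35988: Q = 582.056.
dQ/dM = 3.2/(2√M) = 0.00843415 at this income.
η = (dQ/dM)·(M/Q) = 0.00843415 × (35988/582.056) = 0.52.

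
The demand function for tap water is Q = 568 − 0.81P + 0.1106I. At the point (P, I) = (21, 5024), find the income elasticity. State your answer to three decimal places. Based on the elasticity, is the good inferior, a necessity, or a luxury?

0.502 (necessity)

At P = 21, I = 5024: Q = 1106.644.
Holding P constant, ∂Q/∂I = 0.1106.
η_I = (∂Q/∂I)·(I/Q) = 0.1106 × (5024/1106.644) = 0.502.
Since 0 < η < 1, this is a necessity.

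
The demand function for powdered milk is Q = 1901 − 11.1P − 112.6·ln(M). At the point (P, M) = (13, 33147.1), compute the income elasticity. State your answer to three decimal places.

-0.193

At P = 13, M = 33147.1: Q = 584.679.
Holding P constant, ∂Q/∂M = -112.6/M = -0.00339698.
η_M = (∂Q/∂M)·(M/Q) = -0.00339698 × (33147.1/584.679) = -0.193.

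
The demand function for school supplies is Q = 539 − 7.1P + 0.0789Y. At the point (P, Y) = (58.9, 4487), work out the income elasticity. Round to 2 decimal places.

At P = 58.9, Y = 4487: Q = 474.834.
Holding P constant, ∂Q/∂Y = 0.0789.
η_Y = (∂Q/∂Y)·(Y/Q) = 0.0789 × (4487/474.834) = 0.75.

0.75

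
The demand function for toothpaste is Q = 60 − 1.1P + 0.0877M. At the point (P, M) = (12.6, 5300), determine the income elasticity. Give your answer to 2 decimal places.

At P = 12.6, M = 5300: Q = 510.950.
Holding P constant, ∂Q/∂M = 0.0877.
η_M = (∂Q/∂M)·(M/Q) = 0.0877 × (5300/510.950) = 0.91.

0.91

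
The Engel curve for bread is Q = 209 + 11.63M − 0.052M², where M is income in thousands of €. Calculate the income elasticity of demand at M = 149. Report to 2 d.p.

-0.73

At M = 149: Q = 787.4180.
dQ/dM = 11.63 − 0.104M = -3.86600.
η = (dQ/dM)·(M/Q) = -3.86600 × (149/787.4180) = -0.73.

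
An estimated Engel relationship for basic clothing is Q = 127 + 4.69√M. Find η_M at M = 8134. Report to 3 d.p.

At M = 8134: Q = 549.985.
dQ/dM = 4.69/(2√M) = 0.026001 at this income.
η = (dQ/dM)·(M/Q) = 0.026001 × (8134/549.985) = 0.385.

0.385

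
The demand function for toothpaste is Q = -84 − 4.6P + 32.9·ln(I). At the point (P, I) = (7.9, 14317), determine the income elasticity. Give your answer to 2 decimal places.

At P = 7.9, I = 14317: Q = 194.487.
Holding P constant, ∂Q/∂I = 32.9/I = 0.00229797.
η_I = (∂Q/∂I)·(I/Q) = 0.00229797 × (14317/194.487) = 0.17.

0.17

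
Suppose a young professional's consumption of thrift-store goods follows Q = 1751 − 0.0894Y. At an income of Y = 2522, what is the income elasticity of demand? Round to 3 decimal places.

-0.148

At Y = 2522: Q = 1525.533.
dQ/dY = −0.0894.
η = (dQ/dY)·(Y/Q) = -0.0894 × (2522/1525.533) = -0.148.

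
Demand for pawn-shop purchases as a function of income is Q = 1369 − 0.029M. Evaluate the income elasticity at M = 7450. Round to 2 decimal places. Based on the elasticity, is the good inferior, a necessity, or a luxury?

At M = 7450: Q = 1152.950.
dQ/dM = −0.029.
η = (dQ/dM)·(M/Q) = -0.029 × (7450/1152.950) = -0.19.
Since η < 0, the good is an inferior good.

-0.19 (inferior good)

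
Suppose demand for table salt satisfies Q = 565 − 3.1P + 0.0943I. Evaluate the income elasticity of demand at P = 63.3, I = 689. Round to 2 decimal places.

At P = 63.3, I = 689: Q = 433.743.
Holding P constant, ∂Q/∂I = 0.0943.
η_I = (∂Q/∂I)·(I/Q) = 0.0943 × (689/433.743) = 0.15.

0.15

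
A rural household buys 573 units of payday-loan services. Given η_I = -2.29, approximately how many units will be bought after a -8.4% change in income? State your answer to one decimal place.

683.2

%ΔQ ≈ η × %ΔI = -2.29 × (-8.4%) = 19.236%.
New Q ≈ 573 × (1 + 0.19236) = 683.2.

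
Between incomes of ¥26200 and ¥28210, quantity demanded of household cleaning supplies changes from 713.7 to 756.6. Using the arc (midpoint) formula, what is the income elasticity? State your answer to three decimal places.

ΔQ = 756.6 − 713.7 = 42.9; midpoint Q̄ = (713.7 + 756.6)/2 = 735.15.
ΔI = 28210 − 26200 = 2010; midpoint Ī = (26200 + 28210)/2 = 27205.
η = (ΔQ/Q̄) ÷ (ΔI/Ī) = (42.9/735.15) ÷ (2010/27205) = 0.790.

0.790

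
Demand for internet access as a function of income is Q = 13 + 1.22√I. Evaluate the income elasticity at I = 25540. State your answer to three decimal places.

0.469

At I = 25540: Q = 207.971.
dQ/dI = 1.22/(2√I) = 0.00381698 at this income.
η = (dQ/dI)·(I/Q) = 0.00381698 × (25540/207.971) = 0.469.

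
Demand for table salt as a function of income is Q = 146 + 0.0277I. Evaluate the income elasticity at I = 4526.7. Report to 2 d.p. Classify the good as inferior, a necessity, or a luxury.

0.46 (necessity)

At I = 4526.7: Q = 271.390.
dQ/dI = 0.0277.
η = (dQ/dI)·(I/Q) = 0.0277 × (4526.7/271.390) = 0.46.
Since 0 < η < 1, the good is a necessity.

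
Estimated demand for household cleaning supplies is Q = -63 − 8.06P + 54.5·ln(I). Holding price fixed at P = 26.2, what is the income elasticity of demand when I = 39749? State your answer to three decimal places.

At P = 26.2, I = 39749: Q = 303.002.
Holding P constant, ∂Q/∂I = 54.5/I = 0.0013711.
η_I = (∂Q/∂I)·(I/Q) = 0.0013711 × (39749/303.002) = 0.180.

0.180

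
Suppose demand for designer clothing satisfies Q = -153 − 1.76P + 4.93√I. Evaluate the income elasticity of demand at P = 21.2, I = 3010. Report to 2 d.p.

1.69

At P = 21.2, I = 3010: Q = 80.165.
Holding P constant, ∂Q/∂I = 4.93/(2√I) = 0.0449297.
η_I = (∂Q/∂I)·(I/Q) = 0.0449297 × (3010/80.165) = 1.69.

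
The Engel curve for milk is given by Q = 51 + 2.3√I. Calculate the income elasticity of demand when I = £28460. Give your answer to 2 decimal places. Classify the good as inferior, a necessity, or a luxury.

0.44 (necessity)

At I = 28460: Q = 439.012.
dQ/dI = 2.3/(2√I) = 0.0068168 at this income.
η = (dQ/dI)·(I/Q) = 0.0068168 × (28460/439.012) = 0.44.
Since 0 < η < 1, the good is a necessity.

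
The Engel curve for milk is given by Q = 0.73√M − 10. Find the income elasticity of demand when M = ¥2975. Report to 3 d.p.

0.668

At M = 2975: Q = 29.817.
dQ/dM = 0.73/(2√M) = 0.0066919 at this income.
η = (dQ/dM)·(M/Q) = 0.0066919 × (2975/29.817) = 0.668.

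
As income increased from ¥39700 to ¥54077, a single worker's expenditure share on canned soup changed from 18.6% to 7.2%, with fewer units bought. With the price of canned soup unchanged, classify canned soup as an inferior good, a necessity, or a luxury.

Quantity demanded falls as income rises, so η < 0.

inferior good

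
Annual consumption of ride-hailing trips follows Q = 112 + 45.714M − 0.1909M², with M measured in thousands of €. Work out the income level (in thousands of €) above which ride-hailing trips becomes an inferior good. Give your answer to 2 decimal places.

119.73

dQ/dM = 45.714 − 0.3818M.
The good is inferior where dQ/dM < 0. Setting dQ/dM = 0 gives M = 45.714 / 0.3818 = 119.73.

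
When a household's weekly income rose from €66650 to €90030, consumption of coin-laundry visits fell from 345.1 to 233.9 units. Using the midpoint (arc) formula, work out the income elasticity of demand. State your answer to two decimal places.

-1.29

ΔQ = 233.9 − 345.1 = -111.2; midpoint Q̄ = (345.1 + 233.9)/2 = 289.5.
ΔI = 90030 − 66650 = 23380; midpoint Ī = (66650 + 90030)/2 = 78340.
η = (ΔQ/Q̄) ÷ (ΔI/Ī) = (-111.2/289.5) ÷ (23380/78340) = -1.29.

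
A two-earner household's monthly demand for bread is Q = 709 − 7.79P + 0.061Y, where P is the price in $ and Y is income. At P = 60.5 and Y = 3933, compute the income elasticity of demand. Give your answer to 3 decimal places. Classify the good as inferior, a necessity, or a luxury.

0.502 (necessity)

At P = 60.5, Y = 3933: Q = 477.618.
Holding P constant, ∂Q/∂Y = 0.061.
η_Y = (∂Q/∂Y)·(Y/Q) = 0.061 × (3933/477.618) = 0.502.
Since 0 < η < 1, this is a necessity.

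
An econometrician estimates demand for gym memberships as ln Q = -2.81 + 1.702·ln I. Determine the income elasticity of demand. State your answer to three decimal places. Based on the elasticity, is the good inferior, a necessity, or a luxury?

1.702 (luxury)

In a log-linear demand, the coefficient on ln I is the income elasticity.
So η = 1.702.
η > 1 ⇒ luxury.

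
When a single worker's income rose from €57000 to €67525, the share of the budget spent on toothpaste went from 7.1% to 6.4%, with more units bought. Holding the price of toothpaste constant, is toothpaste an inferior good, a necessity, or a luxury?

necessity

Quantity rises but the budget share falls as income rises, so 0 < η < 1.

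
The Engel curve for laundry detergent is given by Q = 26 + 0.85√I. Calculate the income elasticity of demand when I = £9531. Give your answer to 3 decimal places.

At I = 9531: Q = 108.983.
dQ/dI = 0.85/(2√I) = 0.00435331 at this income.
η = (dQ/dI)·(I/Q) = 0.00435331 × (9531/108.983) = 0.381.

0.381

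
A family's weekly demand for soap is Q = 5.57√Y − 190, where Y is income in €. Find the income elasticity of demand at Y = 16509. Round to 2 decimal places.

0.68

At Y = 16509: Q = 525.675.
dQ/dY = 5.57/(2√Y) = 0.0216753 at this income.
η = (dQ/dY)·(Y/Q) = 0.0216753 × (16509/525.675) = 0.68.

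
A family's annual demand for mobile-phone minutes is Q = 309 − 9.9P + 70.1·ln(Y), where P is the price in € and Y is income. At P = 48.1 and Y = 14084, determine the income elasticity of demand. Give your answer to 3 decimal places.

0.140

At P = 48.1, Y = 14084: Q = 502.461.
Holding P constant, ∂Q/∂Y = 70.1/Y = 0.00497728.
η_Y = (∂Q/∂Y)·(Y/Q) = 0.00497728 × (14084/502.461) = 0.140.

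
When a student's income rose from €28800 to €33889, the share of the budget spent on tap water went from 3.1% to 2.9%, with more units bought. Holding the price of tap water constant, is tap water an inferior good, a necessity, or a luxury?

Quantity rises but the budget share falls as income rises, so 0 < η < 1.

necessity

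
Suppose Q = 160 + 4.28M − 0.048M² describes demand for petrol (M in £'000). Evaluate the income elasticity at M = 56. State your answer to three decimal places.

-0.246

At M = 56: Q = 249.1520.
dQ/dM = 4.28 − 0.096M = -1.09600.
η = (dQ/dM)·(M/Q) = -1.09600 × (56/249.1520) = -0.246.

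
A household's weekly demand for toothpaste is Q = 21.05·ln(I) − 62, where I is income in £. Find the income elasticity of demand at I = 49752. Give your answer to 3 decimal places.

0.127

At I = 49752: Q = 165.652.
dQ/dI = 21.05/I = 0.000423099 at this income.
η = (dQ/dI)·(I/Q) = 0.000423099 × (49752/165.652) = 0.127.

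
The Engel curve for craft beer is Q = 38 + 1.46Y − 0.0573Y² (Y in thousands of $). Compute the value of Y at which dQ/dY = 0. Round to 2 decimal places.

12.74

dQ/dY = 1.46 − 0.1146Y.
The good is inferior where dQ/dY < 0. Setting dQ/dY = 0 gives Y = 1.46 / 0.1146 = 12.74.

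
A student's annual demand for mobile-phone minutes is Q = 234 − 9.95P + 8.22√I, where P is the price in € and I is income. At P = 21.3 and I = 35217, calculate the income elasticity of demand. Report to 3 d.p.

0.493

At P = 21.3, I = 35217: Q = 1564.646.
Holding P constant, ∂Q/∂I = 8.22/(2√I) = 0.0219011.
η_I = (∂Q/∂I)·(I/Q) = 0.0219011 × (35217/1564.646) = 0.493.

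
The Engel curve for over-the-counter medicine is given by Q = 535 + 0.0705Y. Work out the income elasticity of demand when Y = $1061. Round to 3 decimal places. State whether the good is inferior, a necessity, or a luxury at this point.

At Y = 1061: Q = 609.801.
dQ/dY = 0.0705.
η = (dQ/dY)·(Y/Q) = 0.0705 × (1061/609.801) = 0.123.
Since 0 < η < 1, the good is a necessity.

0.123 (necessity)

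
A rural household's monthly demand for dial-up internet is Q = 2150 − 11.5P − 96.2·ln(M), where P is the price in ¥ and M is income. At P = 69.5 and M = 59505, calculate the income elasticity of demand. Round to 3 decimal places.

At P = 69.5, M = 59505: Q = 293.145.
Holding P constant, ∂Q/∂M = -96.2/M = -0.00161667.
η_M = (∂Q/∂M)·(M/Q) = -0.00161667 × (59505/293.145) = -0.328.

-0.328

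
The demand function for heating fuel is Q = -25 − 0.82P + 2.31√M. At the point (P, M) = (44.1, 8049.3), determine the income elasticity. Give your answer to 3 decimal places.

At P = 44.1, M = 8049.3: Q = 146.086.
Holding P constant, ∂Q/∂M = 2.31/(2√M) = 0.0128737.
η_M = (∂Q/∂M)·(M/Q) = 0.0128737 × (8049.3/146.086) = 0.709.

0.709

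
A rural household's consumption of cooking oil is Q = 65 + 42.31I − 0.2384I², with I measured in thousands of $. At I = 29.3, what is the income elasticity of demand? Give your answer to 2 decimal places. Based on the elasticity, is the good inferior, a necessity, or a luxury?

At I = 29.3: Q = 1100.0190.
dQ/dI = 42.31 − 0.4768I = 28.33976.
η = (dQ/dI)·(I/Q) = 28.33976 × (29.3/1100.0190) = 0.75.
0 < η < 1 ⇒ necessity.

0.75 (necessity)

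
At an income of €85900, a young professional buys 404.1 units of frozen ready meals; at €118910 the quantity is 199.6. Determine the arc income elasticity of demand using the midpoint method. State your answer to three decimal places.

ΔQ = 199.6 − 404.1 = -204.5; midpoint Q̄ = (404.1 + 199.6)/2 = 301.85.
ΔI = 118910 − 85900 = 33010; midpoint Ī = (85900 + 118910)/2 = 102405.
η = (ΔQ/Q̄) ÷ (ΔI/Ī) = (-204.5/301.85) ÷ (33010/102405) = -2.102.

-2.102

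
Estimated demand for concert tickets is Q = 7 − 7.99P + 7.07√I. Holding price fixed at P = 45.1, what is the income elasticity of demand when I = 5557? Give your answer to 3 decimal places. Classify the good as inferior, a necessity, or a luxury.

1.517 (luxury)

At P = 45.1, I = 5557: Q = 173.686.
Holding P constant, ∂Q/∂I = 7.07/(2√I) = 0.0474208.
η_I = (∂Q/∂I)·(I/Q) = 0.0474208 × (5557/173.686) = 1.517.
Since η > 1, this is a luxury.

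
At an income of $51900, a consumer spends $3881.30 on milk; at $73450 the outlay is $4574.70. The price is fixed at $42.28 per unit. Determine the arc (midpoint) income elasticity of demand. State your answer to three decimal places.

0.477

With a constant price, Q₁ = 3881.30/42.28 = 91.800 and Q₂ = 4574.70/42.28 = 108.200 (equivalently, work directly with expenditure since P cancels).
Midpoint %ΔQ = (4574.70 − 3881.30)/4228.00 = 0.16400; midpoint %ΔI = (73450 − 51900)/62675 = 0.34384.
η = 0.16400 / 0.34384 = 0.477.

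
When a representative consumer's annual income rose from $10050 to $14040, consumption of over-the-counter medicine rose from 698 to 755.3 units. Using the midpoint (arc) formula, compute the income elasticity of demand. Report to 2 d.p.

0.24

ΔQ = 755.3 − 698 = 57.3; midpoint Q̄ = (698 + 755.3)/2 = 726.65.
ΔI = 14040 − 10050 = 3990; midpoint Ī = (10050 + 14040)/2 = 12045.
η = (ΔQ/Q̄) ÷ (ΔI/Ī) = (57.3/726.65) ÷ (3990/12045) = 0.24.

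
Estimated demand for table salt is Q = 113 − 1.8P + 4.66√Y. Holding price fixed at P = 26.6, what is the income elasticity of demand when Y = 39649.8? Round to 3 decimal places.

0.467

At P = 26.6, Y = 39649.8: Q = 993.031.
Holding P constant, ∂Q/∂Y = 4.66/(2√Y) = 0.0117013.
η_Y = (∂Q/∂Y)·(Y/Q) = 0.0117013 × (39649.8/993.031) = 0.467.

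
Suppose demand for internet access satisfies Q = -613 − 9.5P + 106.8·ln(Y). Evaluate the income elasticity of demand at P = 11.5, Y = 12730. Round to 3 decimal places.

0.372

At P = 11.5, Y = 12730: Q = 287.193.
Holding P constant, ∂Q/∂Y = 106.8/Y = 0.00838963.
η_Y = (∂Q/∂Y)·(Y/Q) = 0.00838963 × (12730/287.193) = 0.372.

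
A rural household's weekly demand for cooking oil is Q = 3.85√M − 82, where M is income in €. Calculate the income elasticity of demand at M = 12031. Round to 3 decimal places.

At M = 12031: Q = 340.291.
dQ/dM = 3.85/(2√M) = 0.0175501 at this income.
η = (dQ/dM)·(M/Q) = 0.0175501 × (12031/340.291) = 0.620.

0.620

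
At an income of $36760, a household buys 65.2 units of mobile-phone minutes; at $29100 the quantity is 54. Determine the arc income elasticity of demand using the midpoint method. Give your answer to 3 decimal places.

0.808

ΔQ = 54 − 65.2 = -11.2; midpoint Q̄ = (65.2 + 54)/2 = 59.6.
ΔI = 29100 − 36760 = -7660; midpoint Ī = (36760 + 29100)/2 = 32930.
η = (ΔQ/Q̄) ÷ (ΔI/Ī) = (-11.2/59.6) ÷ (-7660/32930) = 0.808.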